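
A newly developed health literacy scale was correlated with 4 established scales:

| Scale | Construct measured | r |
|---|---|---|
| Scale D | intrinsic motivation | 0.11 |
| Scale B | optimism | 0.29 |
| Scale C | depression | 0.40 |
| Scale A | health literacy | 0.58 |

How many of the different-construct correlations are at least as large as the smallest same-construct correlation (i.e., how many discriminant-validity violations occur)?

Convergent (same construct = health literacy): Scale A.
Smallest convergent = 0.58. Discriminant values: 0.11, 0.29, 0.40; count ≥ 0.58 → 0.

0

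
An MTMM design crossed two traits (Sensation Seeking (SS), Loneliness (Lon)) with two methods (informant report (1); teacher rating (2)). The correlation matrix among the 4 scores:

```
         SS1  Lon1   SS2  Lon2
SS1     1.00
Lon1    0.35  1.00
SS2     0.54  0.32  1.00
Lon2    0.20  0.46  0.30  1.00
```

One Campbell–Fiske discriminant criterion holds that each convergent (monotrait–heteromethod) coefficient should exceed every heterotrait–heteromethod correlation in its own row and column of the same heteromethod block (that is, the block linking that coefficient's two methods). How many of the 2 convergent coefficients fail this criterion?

0

Each convergent coefficient versus the relevant comparison correlations:
SS (methods 1·2): 0.54 vs {0.20, 0.32} → pass.
Lon (methods 1·2): 0.46 vs {0.32, 0.20} → pass.
0 of 2 fail.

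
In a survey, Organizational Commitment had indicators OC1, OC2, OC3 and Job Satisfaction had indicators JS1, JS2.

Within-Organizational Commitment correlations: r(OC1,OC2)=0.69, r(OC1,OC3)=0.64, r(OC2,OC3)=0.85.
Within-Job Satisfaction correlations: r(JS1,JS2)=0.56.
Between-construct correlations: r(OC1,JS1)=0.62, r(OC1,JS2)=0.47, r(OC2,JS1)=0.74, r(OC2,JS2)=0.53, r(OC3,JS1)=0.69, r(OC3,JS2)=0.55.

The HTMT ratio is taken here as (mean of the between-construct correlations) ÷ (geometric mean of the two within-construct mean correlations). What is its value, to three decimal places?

0.941

Mean heterotrait r = 3.60/6 = 0.6000.
Mean within-OC = 2.18/3 = 0.7267; mean within-JS = 0.56/1 = 0.5600.
Geometric mean = √(0.7267 × 0.5600) = 0.6379.
HTMT = 0.6000 / 0.6379 = 0.941.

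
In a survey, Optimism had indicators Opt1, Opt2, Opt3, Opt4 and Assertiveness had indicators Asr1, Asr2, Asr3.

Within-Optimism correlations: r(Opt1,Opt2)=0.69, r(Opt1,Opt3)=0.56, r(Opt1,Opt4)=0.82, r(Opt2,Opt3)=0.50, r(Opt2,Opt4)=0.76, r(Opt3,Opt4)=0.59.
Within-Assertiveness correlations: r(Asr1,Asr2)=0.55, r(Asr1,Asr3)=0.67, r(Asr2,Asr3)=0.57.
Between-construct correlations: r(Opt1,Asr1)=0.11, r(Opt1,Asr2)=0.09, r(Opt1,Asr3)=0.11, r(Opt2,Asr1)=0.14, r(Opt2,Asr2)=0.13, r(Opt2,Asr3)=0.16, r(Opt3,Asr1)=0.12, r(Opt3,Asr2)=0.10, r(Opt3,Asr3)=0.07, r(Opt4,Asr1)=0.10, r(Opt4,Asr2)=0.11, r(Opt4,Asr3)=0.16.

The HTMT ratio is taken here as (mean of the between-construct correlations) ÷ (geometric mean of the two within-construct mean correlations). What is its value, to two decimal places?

0.19

Mean heterotrait r = 1.40/12 = 0.1167.
Mean within-Opt = 3.92/6 = 0.6533; mean within-Asr = 1.79/3 = 0.5967.
Geometric mean = √(0.6533 × 0.5967) = 0.6244.
HTMT = 0.1167 / 0.6244 = 0.19.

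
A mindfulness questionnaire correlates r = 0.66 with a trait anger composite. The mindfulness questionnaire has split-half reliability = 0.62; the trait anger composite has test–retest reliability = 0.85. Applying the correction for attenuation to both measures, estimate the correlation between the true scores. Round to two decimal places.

0.91

r_true = r_obs / √(r_xx · r_yy) = 0.66 / √(0.62 × 0.85) = 0.66 / √0.5270 = 0.66 / 0.7259 ≈ 0.91.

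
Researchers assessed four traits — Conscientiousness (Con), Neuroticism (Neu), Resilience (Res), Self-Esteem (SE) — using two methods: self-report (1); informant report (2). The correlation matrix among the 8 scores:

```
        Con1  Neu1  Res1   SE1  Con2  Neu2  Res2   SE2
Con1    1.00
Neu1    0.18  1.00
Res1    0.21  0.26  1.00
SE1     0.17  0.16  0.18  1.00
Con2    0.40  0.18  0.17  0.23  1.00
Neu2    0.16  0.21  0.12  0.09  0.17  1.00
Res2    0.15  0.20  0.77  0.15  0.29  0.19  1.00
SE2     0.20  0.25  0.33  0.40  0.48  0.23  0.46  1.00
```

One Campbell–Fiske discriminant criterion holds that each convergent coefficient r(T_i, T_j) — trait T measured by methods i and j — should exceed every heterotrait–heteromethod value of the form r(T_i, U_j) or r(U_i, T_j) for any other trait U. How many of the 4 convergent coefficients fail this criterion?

1

Each convergent coefficient versus the relevant comparison correlations:
Con (methods 1·2): 0.40 vs {0.16, 0.18, 0.15, 0.17, 0.20, 0.23} → pass.
Neu (methods 1·2): 0.21 vs {0.18, 0.16, 0.20, 0.12, 0.25, 0.09} → fail.
Res (methods 1·2): 0.77 vs {0.17, 0.15, 0.12, 0.20, 0.33, 0.15} → pass.
SE (methods 1·2): 0.40 vs {0.23, 0.20, 0.09, 0.25, 0.15, 0.33} → pass.
1 of 4 fail.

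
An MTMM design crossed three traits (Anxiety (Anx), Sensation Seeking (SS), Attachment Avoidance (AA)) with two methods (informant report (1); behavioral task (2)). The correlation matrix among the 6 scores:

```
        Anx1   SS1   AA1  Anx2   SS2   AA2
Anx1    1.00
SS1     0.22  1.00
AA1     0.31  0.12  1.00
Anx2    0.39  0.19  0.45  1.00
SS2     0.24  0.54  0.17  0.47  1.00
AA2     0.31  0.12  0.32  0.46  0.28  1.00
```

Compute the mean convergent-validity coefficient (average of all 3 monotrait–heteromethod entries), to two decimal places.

0.42

Convergent values: 0.39, 0.54, 0.32; mean = 1.25/3 = 0.42.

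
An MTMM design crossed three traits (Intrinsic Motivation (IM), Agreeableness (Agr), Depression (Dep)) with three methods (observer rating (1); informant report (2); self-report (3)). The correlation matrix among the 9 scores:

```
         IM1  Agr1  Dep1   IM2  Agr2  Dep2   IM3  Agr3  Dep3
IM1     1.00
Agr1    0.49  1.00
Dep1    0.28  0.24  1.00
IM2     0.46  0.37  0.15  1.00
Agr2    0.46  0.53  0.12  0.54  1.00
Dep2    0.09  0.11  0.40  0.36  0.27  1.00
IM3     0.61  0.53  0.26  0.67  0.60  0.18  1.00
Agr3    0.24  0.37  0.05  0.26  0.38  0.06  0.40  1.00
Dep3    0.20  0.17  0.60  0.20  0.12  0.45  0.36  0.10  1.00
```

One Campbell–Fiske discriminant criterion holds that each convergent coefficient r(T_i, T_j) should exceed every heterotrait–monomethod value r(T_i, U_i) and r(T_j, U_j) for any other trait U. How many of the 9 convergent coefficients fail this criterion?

Checking each validity diagonal entry against its comparison values:
IM (methods 1·2): 0.46 vs {0.49, 0.54, 0.28, 0.36} → fail.
IM (methods 1·3): 0.61 vs {0.49, 0.40, 0.28, 0.36} → pass.
IM (methods 2·3): 0.67 vs {0.54, 0.40, 0.36, 0.36} → pass.
Agr (methods 1·2): 0.53 vs {0.49, 0.54, 0.24, 0.27} → fail.
Agr (methods 1·3): 0.37 vs {0.49, 0.40, 0.24, 0.10} → fail.
Agr (methods 2·3): 0.38 vs {0.54, 0.40, 0.27, 0.10} → fail.
Dep (methods 1·2): 0.40 vs {0.28, 0.36, 0.24, 0.27} → pass.
Dep (methods 1·3): 0.60 vs {0.28, 0.36, 0.24, 0.10} → pass.
Dep (methods 2·3): 0.45 vs {0.36, 0.36, 0.27, 0.10} → pass.
4 of 9 fail.

4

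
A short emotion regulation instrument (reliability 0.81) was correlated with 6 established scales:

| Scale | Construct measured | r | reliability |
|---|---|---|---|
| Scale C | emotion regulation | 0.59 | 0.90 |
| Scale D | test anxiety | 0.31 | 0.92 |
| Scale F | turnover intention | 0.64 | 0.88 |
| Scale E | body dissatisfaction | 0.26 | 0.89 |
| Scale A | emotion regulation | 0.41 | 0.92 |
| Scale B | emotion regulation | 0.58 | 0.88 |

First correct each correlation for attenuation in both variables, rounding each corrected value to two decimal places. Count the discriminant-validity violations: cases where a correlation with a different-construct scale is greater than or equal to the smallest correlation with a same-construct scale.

1

Disattenuated r (r / √(r_scale · r_new)):
  Scale C (conv): 0.59 / √(0.90·0.81) = 0.69
  Scale D (disc): 0.31 / √(0.92·0.81) = 0.36
  Scale F (disc): 0.64 / √(0.88·0.81) = 0.76
  Scale E (disc): 0.26 / √(0.89·0.81) = 0.31
  Scale A (conv): 0.41 / √(0.92·0.81) = 0.47
  Scale B (conv): 0.58 / √(0.88·0.81) = 0.69
Smallest convergent = 0.47. Discriminant values: 0.36, 0.76, 0.31; count ≥ 0.47 → 1.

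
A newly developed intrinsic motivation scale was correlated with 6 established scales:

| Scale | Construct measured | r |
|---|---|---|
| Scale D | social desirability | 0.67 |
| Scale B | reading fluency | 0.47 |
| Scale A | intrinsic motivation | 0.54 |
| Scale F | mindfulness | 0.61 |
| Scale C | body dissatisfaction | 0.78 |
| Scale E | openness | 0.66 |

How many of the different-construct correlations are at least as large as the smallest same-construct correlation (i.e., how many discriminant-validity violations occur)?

4

Convergent (same construct = intrinsic motivation): Scale A.
Smallest convergent = 0.54. Discriminant values: 0.67, 0.47, 0.61, 0.78, 0.66; count ≥ 0.54 → 4.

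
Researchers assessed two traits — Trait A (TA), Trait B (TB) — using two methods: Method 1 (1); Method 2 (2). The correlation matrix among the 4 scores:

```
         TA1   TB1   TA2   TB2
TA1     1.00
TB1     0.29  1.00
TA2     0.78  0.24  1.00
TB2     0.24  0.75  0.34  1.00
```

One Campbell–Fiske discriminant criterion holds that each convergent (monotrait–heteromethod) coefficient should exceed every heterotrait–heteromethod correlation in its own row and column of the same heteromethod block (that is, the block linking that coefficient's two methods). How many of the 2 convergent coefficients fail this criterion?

0

Convergent coefficients and their comparison sets:
TA (methods 1·2): 0.78 vs {0.24, 0.24} → pass.
TB (methods 1·2): 0.75 vs {0.24, 0.24} → pass.
0 of 2 fail.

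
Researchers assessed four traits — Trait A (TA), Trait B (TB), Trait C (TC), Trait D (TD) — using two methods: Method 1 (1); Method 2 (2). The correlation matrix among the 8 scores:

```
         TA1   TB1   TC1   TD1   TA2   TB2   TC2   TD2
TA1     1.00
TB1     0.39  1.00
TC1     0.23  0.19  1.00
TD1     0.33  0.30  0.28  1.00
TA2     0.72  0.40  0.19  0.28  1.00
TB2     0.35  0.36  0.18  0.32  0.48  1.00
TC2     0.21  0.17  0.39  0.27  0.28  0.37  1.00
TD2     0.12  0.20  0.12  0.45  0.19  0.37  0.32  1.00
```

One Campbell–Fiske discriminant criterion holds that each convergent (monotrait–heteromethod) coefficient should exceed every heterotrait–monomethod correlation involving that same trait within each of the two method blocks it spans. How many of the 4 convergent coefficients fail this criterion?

1

Each convergent coefficient versus the relevant comparison correlations:
TA (methods 1·2): 0.72 vs {0.39, 0.48, 0.23, 0.28, 0.33, 0.19} → pass.
TB (methods 1·2): 0.36 vs {0.39, 0.48, 0.19, 0.37, 0.30, 0.37} → fail.
TC (methods 1·2): 0.39 vs {0.23, 0.28, 0.19, 0.37, 0.28, 0.32} → pass.
TD (methods 1·2): 0.45 vs {0.33, 0.19, 0.30, 0.37, 0.28, 0.32} → pass.
1 of 4 fail.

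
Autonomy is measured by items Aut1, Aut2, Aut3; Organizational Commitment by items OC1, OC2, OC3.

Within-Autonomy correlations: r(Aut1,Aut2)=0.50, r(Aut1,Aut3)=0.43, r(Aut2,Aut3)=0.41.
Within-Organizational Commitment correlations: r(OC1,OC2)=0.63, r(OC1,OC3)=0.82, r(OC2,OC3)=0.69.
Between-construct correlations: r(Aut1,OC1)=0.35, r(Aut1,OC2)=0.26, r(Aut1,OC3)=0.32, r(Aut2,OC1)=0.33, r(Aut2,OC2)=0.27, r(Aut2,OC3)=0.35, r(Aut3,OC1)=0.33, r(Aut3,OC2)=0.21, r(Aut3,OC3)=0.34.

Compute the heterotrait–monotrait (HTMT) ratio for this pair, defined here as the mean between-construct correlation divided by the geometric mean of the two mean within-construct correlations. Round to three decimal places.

0.543

Mean heterotrait r = 2.76/9 = 0.3067.
Mean within-Aut = 1.34/3 = 0.4467; mean within-OC = 2.14/3 = 0.7133.
Geometric mean = √(0.4467 × 0.7133) = 0.5645.
HTMT = 0.3067 / 0.5645 = 0.543.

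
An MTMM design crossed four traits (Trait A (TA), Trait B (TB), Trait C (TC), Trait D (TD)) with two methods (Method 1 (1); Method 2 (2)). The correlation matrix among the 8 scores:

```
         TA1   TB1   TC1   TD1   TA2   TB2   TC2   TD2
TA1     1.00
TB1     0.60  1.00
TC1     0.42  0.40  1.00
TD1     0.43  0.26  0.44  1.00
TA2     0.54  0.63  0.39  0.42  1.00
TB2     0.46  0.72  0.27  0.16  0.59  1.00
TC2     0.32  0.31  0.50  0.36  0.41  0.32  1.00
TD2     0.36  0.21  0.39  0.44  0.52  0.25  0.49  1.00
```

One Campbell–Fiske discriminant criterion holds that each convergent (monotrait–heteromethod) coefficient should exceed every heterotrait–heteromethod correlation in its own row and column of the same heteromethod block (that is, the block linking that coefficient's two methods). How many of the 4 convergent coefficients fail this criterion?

Convergent coefficients and their comparison sets:
TA (methods 1·2): 0.54 vs {0.46, 0.63, 0.32, 0.39, 0.36, 0.42} → fail.
TB (methods 1·2): 0.72 vs {0.63, 0.46, 0.31, 0.27, 0.21, 0.16} → pass.
TC (methods 1·2): 0.50 vs {0.39, 0.32, 0.27, 0.31, 0.39, 0.36} → pass.
TD (methods 1·2): 0.44 vs {0.42, 0.36, 0.16, 0.21, 0.36, 0.39} → pass.
1 of 4 fail.

1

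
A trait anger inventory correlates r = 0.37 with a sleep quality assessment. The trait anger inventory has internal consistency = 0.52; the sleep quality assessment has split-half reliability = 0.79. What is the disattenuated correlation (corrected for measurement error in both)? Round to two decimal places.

r_true = r_obs / √(r_xx · r_yy) = 0.37 / √(0.52 × 0.79) = 0.37 / √0.4108 = 0.37 / 0.6409 ≈ 0.58.

0.58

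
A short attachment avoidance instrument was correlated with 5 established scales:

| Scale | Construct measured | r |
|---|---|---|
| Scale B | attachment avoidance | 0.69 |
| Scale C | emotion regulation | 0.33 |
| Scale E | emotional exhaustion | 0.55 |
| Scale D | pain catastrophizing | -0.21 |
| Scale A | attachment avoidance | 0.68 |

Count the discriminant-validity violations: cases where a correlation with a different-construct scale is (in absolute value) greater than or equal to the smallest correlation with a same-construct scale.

Convergent (same construct = attachment avoidance): Scale B, Scale A.
Smallest convergent = 0.68. Discriminant |r|: 0.33, 0.55, 0.21; count ≥ 0.68 → 0.

0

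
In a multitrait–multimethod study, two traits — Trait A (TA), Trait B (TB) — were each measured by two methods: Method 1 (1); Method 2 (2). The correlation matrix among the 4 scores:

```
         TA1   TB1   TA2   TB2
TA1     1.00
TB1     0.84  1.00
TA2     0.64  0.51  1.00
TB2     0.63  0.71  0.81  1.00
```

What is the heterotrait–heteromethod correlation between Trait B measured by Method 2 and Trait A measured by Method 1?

Different traits and methods: r(TB2, TA1) = 0.63.

0.63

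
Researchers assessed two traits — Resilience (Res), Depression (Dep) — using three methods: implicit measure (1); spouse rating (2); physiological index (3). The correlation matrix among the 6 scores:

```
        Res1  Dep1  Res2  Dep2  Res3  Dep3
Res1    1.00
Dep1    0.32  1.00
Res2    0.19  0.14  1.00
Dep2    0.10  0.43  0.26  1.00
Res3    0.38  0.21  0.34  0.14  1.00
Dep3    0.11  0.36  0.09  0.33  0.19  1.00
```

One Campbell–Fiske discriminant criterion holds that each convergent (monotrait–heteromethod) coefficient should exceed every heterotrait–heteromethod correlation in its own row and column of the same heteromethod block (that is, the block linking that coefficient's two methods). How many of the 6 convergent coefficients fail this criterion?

Convergent coefficients and their comparison sets:
Res (methods 1·2): 0.19 vs {0.10, 0.14} → pass.
Res (methods 1·3): 0.38 vs {0.11, 0.21} → pass.
Res (methods 2·3): 0.34 vs {0.09, 0.14} → pass.
Dep (methods 1·2): 0.43 vs {0.14, 0.10} → pass.
Dep (methods 1·3): 0.36 vs {0.21, 0.11} → pass.
Dep (methods 2·3): 0.33 vs {0.14, 0.09} → pass.
0 of 6 fail.

0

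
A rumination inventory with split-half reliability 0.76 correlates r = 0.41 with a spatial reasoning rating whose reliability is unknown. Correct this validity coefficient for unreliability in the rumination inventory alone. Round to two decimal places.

0.47

Single correction: r_c = r_obs / √r_xx = 0.41 / √0.76 = 0.41 / 0.8718 ≈ 0.47.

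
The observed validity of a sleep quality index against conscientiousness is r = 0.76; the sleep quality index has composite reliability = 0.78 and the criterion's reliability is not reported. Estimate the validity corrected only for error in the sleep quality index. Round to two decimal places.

Single correction: r_c = r_obs / √r_xx = 0.76 / √0.78 = 0.76 / 0.8832 ≈ 0.86.

0.86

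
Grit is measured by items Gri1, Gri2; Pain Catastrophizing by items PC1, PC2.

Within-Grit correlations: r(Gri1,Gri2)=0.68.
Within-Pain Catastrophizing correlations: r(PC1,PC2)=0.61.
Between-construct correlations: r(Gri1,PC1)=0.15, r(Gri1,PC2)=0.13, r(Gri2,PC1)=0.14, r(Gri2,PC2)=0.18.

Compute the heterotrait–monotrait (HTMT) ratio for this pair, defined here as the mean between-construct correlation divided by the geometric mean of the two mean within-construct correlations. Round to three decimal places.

Mean heterotrait r = 0.60/4 = 0.1500.
Mean within-Gri = 0.68/1 = 0.6800; mean within-PC = 0.61/1 = 0.6100.
Geometric mean = √(0.6800 × 0.6100) = 0.6440.
HTMT = 0.1500 / 0.6440 = 0.233.

0.233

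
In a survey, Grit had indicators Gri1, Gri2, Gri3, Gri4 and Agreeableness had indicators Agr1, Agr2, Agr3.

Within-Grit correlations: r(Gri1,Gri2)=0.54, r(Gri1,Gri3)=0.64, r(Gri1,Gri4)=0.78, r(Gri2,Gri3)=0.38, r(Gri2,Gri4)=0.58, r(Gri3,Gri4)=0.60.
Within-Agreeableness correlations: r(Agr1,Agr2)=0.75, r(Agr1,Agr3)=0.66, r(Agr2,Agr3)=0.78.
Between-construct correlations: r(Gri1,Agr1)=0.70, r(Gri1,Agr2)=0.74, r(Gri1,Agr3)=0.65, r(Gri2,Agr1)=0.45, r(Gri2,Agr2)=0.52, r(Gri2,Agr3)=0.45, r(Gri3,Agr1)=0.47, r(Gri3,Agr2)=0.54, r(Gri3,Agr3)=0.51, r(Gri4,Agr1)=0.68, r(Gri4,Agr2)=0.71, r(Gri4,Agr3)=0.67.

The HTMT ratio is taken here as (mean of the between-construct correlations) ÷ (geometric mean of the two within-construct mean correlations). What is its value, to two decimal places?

Between-construct mean = 7.09/12 = 0.5908.
Mean within-Gri = 3.52/6 = 0.5867; mean within-Agr = 2.19/3 = 0.7300.
Geometric mean = √(0.5867 × 0.7300) = 0.6544.
HTMT = 0.5908 / 0.6544 = 0.90.

0.90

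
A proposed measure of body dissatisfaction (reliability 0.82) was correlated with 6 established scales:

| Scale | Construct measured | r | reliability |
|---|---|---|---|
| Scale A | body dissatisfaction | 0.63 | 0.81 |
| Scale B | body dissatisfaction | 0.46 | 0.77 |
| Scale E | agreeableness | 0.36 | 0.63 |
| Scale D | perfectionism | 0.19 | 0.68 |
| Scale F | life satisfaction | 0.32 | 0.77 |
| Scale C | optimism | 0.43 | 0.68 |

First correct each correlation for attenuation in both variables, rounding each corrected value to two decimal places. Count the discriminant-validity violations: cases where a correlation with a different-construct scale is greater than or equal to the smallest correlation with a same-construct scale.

1

Disattenuated r (r / √(r_scale · r_new)):
  Scale A (conv): 0.63 / √(0.81·0.82) = 0.77
  Scale B (conv): 0.46 / √(0.77·0.82) = 0.58
  Scale E (disc): 0.36 / √(0.63·0.82) = 0.50
  Scale D (disc): 0.19 / √(0.68·0.82) = 0.25
  Scale F (disc): 0.32 / √(0.77·0.82) = 0.40
  Scale C (disc): 0.43 / √(0.68·0.82) = 0.58
Smallest convergent = 0.58. Discriminant values: 0.50, 0.25, 0.40, 0.58; count ≥ 0.58 → 1.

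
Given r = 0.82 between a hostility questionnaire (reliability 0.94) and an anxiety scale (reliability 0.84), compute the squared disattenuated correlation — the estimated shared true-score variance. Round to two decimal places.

0.85

Disattenuated r = 0.82 / √(0.94 × 0.84) = 0.82 / 0.8886 = 0.9228.
Shared true-score variance = 0.9228² = 0.8516 ≈ 0.85.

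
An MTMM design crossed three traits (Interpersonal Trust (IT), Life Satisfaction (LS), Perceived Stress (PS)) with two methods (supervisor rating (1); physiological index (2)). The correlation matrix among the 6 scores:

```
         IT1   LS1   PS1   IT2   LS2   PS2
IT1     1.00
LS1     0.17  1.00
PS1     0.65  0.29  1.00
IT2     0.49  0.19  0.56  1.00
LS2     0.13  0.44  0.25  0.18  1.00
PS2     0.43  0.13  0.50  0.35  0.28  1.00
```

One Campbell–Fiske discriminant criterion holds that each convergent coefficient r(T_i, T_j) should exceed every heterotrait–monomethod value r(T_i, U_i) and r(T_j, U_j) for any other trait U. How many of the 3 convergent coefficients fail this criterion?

2

Checking each validity diagonal entry against its comparison values:
IT (methods 1·2): 0.49 vs {0.17, 0.18, 0.65, 0.35} → fail.
LS (methods 1·2): 0.44 vs {0.17, 0.18, 0.29, 0.28} → pass.
PS (methods 1·2): 0.50 vs {0.65, 0.35, 0.29, 0.28} → fail.
2 of 3 fail.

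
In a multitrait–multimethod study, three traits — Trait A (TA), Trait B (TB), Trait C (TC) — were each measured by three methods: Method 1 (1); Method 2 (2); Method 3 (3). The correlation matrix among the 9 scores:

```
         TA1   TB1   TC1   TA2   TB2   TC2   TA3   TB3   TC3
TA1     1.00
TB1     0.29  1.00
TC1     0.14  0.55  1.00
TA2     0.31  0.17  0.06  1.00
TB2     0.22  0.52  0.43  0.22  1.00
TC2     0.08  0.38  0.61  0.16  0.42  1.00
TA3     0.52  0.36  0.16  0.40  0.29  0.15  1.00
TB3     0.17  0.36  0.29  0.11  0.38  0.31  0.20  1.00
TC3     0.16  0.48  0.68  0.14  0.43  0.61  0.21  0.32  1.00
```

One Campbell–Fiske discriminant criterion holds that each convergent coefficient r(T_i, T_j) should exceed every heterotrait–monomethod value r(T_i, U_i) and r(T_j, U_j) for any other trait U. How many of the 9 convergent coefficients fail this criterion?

3

Each convergent coefficient versus the relevant comparison correlations:
TA (methods 1·2): 0.31 vs {0.29, 0.22, 0.14, 0.16} → pass.
TA (methods 1·3): 0.52 vs {0.29, 0.20, 0.14, 0.21} → pass.
TA (methods 2·3): 0.40 vs {0.22, 0.20, 0.16, 0.21} → pass.
TB (methods 1·2): 0.52 vs {0.29, 0.22, 0.55, 0.42} → fail.
TB (methods 1·3): 0.36 vs {0.29, 0.20, 0.55, 0.32} → fail.
TB (methods 2·3): 0.38 vs {0.22, 0.20, 0.42, 0.32} → fail.
TC (methods 1·2): 0.61 vs {0.14, 0.16, 0.55, 0.42} → pass.
TC (methods 1·3): 0.68 vs {0.14, 0.21, 0.55, 0.32} → pass.
TC (methods 2·3): 0.61 vs {0.16, 0.21, 0.42, 0.32} → pass.
3 of 9 fail.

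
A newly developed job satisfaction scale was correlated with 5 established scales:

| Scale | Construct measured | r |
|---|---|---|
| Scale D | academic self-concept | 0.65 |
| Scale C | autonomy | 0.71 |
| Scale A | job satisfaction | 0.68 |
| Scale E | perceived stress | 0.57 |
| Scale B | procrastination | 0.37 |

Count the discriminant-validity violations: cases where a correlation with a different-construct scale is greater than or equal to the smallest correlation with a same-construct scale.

1

Convergent (same construct = job satisfaction): Scale A.
Smallest convergent = 0.68. Discriminant values: 0.65, 0.71, 0.57, 0.37; count ≥ 0.68 → 1.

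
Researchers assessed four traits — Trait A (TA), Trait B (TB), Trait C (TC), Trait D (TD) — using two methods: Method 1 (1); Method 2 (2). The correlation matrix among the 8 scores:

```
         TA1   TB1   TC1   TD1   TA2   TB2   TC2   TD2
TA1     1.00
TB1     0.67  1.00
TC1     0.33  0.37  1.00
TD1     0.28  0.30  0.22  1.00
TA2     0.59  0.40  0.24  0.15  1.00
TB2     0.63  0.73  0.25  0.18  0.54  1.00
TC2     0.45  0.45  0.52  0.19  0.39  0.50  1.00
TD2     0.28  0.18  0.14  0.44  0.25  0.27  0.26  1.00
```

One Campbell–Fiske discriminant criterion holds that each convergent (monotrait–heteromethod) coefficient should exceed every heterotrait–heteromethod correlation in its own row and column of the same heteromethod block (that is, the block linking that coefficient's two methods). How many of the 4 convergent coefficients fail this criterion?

Checking each validity diagonal entry against its comparison values:
TA (methods 1·2): 0.59 vs {0.63, 0.40, 0.45, 0.24, 0.28, 0.15} → fail.
TB (methods 1·2): 0.73 vs {0.40, 0.63, 0.45, 0.25, 0.18, 0.18} → pass.
TC (methods 1·2): 0.52 vs {0.24, 0.45, 0.25, 0.45, 0.14, 0.19} → pass.
TD (methods 1·2): 0.44 vs {0.15, 0.28, 0.18, 0.18, 0.19, 0.14} → pass.
1 of 4 fail.

1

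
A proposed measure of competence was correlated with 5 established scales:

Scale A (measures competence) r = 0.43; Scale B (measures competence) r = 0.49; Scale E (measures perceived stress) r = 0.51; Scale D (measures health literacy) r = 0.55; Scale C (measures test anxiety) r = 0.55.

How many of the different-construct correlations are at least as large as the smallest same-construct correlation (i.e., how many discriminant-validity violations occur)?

3

Convergent (same construct = competence): Scale A, Scale B.
Smallest convergent = 0.43. Discriminant values: 0.51, 0.55, 0.55; count ≥ 0.43 → 3.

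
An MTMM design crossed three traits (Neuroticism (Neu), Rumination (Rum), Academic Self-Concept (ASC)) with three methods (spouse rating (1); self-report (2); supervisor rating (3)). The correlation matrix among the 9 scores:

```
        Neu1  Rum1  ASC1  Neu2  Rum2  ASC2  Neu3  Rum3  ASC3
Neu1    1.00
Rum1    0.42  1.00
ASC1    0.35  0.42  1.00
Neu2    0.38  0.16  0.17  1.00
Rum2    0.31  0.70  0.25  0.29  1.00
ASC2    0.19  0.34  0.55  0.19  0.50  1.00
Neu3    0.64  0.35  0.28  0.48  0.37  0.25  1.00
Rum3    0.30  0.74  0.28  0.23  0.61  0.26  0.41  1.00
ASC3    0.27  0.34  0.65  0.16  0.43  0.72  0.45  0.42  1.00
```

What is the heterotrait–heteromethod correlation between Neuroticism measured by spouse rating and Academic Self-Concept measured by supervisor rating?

Different traits and methods: r(Neu1, ASC3) = 0.27.

0.27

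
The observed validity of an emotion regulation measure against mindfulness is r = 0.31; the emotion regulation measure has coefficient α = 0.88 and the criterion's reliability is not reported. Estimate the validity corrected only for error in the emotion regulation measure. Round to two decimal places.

Single correction: r_c = r_obs / √r_xx = 0.31 / √0.88 = 0.31 / 0.9381 ≈ 0.33.

0.33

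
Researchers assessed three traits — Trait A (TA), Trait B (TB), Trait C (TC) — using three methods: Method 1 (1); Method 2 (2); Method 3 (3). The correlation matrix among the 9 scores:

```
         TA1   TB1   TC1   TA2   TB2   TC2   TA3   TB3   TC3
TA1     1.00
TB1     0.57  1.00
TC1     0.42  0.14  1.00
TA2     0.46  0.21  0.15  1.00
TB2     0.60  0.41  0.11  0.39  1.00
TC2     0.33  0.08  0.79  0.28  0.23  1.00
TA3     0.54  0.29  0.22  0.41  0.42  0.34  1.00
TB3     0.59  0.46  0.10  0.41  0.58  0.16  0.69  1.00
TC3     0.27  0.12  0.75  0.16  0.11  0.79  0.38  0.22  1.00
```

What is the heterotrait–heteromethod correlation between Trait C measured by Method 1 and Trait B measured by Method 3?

0.10

Different traits and methods: r(TC1, TB3) = 0.10.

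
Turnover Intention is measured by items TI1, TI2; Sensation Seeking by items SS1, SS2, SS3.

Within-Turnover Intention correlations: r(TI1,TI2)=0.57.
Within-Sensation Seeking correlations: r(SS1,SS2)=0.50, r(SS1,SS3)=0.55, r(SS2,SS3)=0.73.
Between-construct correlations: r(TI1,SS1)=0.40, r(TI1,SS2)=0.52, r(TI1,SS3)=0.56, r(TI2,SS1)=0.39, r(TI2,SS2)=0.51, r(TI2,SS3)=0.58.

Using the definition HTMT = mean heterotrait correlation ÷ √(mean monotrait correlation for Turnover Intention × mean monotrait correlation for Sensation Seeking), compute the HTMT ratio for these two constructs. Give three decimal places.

Mean heterotrait r = 2.96/6 = 0.4933.
Mean within-TI = 0.57/1 = 0.5700; mean within-SS = 1.78/3 = 0.5933.
Geometric mean = √(0.5700 × 0.5933) = 0.5815.
HTMT = 0.4933 / 0.5815 = 0.848.

0.848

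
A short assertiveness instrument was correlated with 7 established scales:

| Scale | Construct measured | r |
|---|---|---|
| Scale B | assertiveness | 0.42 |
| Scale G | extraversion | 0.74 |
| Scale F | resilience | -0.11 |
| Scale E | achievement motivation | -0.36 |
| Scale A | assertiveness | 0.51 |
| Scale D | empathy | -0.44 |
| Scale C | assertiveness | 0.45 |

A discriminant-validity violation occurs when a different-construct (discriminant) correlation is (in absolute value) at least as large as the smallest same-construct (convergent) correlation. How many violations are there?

2

Convergent (same construct = assertiveness): Scale B, Scale A, Scale C.
Smallest convergent = 0.42. Discriminant |r|: 0.74, 0.11, 0.36, 0.44; count ≥ 0.42 → 2.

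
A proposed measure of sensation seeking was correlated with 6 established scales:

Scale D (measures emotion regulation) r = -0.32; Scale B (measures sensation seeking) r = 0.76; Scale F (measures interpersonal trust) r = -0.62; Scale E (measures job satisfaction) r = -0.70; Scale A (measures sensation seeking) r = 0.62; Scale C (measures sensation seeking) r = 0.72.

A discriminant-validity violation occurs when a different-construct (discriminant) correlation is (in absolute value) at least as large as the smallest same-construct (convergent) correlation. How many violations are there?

Convergent (same construct = sensation seeking): Scale B, Scale A, Scale C.
Smallest convergent = 0.62. Discriminant |r|: 0.32, 0.62, 0.70; count ≥ 0.62 → 2.

2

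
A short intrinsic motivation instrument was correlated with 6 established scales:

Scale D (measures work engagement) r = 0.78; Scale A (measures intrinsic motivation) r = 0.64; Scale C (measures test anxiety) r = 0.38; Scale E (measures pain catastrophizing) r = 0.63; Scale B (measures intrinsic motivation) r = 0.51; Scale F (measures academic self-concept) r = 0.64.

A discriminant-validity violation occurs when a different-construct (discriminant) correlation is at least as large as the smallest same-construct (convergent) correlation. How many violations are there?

3

Convergent (same construct = intrinsic motivation): Scale A, Scale B.
Smallest convergent = 0.51. Discriminant values: 0.78, 0.38, 0.63, 0.64; count ≥ 0.51 → 3.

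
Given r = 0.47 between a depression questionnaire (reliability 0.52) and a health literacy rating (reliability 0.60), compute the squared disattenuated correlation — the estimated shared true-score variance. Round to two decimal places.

Disattenuated r = 0.47 / √(0.52 × 0.60) = 0.47 / 0.5586 = 0.8414.
Shared true-score variance = 0.8414² = 0.7080 ≈ 0.71.

0.71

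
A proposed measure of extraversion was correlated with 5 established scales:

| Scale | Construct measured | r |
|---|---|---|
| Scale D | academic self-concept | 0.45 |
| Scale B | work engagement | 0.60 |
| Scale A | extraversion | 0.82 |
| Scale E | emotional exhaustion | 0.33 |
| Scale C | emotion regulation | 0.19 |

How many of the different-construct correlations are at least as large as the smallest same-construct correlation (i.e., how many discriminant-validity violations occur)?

Convergent (same construct = extraversion): Scale A.
Smallest convergent = 0.82. Discriminant values: 0.45, 0.60, 0.33, 0.19; count ≥ 0.82 → 0.

0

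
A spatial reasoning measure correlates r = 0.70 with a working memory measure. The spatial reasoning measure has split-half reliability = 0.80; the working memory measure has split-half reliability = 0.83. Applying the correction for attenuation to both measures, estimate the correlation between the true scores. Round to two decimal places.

0.86

r_true = r_obs / √(r_xx · r_yy) = 0.70 / √(0.80 × 0.83) = 0.70 / √0.6640 = 0.70 / 0.8149 ≈ 0.86.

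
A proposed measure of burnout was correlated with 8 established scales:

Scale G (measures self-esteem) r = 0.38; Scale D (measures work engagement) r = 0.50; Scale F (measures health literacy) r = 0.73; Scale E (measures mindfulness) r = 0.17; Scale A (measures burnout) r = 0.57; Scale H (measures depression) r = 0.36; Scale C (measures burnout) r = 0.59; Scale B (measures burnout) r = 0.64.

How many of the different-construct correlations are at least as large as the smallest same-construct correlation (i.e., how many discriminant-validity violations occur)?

Convergent (same construct = burnout): Scale A, Scale C, Scale B.
Smallest convergent = 0.57. Discriminant values: 0.38, 0.50, 0.73, 0.17, 0.36; count ≥ 0.57 → 1.

1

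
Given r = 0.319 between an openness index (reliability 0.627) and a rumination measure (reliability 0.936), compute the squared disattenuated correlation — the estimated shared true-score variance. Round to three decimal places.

Disattenuated r = 0.319 / √(0.627 × 0.936) = 0.319 / 0.7661 = 0.4164.
Shared true-score variance = 0.4164² = 0.1734 ≈ 0.173.

0.173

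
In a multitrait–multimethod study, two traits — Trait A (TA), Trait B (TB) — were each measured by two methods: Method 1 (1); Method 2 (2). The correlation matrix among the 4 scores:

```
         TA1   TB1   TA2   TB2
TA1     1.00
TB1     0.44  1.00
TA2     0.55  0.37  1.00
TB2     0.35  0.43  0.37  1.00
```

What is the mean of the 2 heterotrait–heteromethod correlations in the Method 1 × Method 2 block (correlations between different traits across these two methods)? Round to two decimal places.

HTHM values (method 1 × method 2): 0.35, 0.37; mean = 0.72/2 = 0.36.

0.36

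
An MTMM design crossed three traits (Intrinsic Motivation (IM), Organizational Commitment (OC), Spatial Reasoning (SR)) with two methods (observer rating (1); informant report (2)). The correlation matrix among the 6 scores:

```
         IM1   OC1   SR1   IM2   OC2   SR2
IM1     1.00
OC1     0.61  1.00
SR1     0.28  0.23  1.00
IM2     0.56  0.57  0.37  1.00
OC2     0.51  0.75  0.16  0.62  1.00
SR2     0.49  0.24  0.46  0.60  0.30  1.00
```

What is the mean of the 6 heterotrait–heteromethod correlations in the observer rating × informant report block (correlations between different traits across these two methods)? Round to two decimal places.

0.39

HTHM values (method 1 × method 2): 0.51, 0.49, 0.57, 0.24, 0.37, 0.16; mean = 2.34/6 = 0.39.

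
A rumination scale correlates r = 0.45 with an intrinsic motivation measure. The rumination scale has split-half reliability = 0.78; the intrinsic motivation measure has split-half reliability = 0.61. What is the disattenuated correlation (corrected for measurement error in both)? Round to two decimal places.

r_true = r_obs / √(r_xx · r_yy) = 0.45 / √(0.78 × 0.61) = 0.45 / √0.4758 = 0.45 / 0.6898 ≈ 0.65.

0.65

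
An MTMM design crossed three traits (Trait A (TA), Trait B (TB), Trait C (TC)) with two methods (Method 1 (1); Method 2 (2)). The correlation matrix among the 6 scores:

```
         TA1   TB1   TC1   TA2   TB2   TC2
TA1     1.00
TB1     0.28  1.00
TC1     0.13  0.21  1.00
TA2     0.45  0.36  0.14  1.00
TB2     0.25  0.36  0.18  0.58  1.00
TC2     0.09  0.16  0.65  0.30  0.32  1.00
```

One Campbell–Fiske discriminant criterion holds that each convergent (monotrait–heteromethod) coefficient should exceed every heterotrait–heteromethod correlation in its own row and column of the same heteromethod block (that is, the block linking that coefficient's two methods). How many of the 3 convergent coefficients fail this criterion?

Each convergent coefficient versus the relevant comparison correlations:
TA (methods 1·2): 0.45 vs {0.25, 0.36, 0.09, 0.14} → pass.
TB (methods 1·2): 0.36 vs {0.36, 0.25, 0.16, 0.18} → fail.
TC (methods 1·2): 0.65 vs {0.14, 0.09, 0.18, 0.16} → pass.
1 of 3 fail.

1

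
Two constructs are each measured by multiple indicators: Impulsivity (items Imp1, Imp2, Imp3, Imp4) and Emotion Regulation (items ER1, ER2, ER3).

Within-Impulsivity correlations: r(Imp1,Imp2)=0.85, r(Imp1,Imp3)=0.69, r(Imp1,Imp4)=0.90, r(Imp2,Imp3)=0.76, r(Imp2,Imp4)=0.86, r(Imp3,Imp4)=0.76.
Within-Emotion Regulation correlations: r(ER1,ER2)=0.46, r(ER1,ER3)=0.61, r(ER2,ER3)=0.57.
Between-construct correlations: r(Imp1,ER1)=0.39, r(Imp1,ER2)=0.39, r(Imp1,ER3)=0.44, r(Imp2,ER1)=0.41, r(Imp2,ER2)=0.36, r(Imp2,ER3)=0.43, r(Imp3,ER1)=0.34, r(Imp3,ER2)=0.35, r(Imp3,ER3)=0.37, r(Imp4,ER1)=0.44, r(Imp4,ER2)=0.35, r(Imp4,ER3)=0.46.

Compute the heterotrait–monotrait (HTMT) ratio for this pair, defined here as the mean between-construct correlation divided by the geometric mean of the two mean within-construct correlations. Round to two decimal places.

0.59

Between-construct mean = 4.73/12 = 0.3942.
Mean within-Imp = 4.82/6 = 0.8033; mean within-ER = 1.64/3 = 0.5467.
Geometric mean = √(0.8033 × 0.5467) = 0.6627.
HTMT = 0.3942 / 0.6627 = 0.59.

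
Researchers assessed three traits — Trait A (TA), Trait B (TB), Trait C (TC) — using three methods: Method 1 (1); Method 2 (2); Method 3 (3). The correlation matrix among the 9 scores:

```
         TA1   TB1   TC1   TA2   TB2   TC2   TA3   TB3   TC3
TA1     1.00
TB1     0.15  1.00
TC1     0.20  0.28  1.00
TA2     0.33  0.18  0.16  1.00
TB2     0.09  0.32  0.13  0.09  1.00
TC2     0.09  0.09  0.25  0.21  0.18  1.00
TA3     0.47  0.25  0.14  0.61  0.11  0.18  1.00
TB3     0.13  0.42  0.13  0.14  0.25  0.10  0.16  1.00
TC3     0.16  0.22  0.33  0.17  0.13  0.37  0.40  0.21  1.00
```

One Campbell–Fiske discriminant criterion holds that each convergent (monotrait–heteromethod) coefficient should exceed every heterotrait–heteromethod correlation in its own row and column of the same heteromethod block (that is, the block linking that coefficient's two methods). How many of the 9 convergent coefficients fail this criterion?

Each convergent coefficient versus the relevant comparison correlations:
TA (methods 1·2): 0.33 vs {0.09, 0.18, 0.09, 0.16} → pass.
TA (methods 1·3): 0.47 vs {0.13, 0.25, 0.16, 0.14} → pass.
TA (methods 2·3): 0.61 vs {0.14, 0.11, 0.17, 0.18} → pass.
TB (methods 1·2): 0.32 vs {0.18, 0.09, 0.09, 0.13} → pass.
TB (methods 1·3): 0.42 vs {0.25, 0.13, 0.22, 0.13} → pass.
TB (methods 2·3): 0.25 vs {0.11, 0.14, 0.13, 0.10} → pass.
TC (methods 1·2): 0.25 vs {0.16, 0.09, 0.13, 0.09} → pass.
TC (methods 1·3): 0.33 vs {0.14, 0.16, 0.13, 0.22} → pass.
TC (methods 2·3): 0.37 vs {0.18, 0.17, 0.10, 0.13} → pass.
0 of 9 fail.

0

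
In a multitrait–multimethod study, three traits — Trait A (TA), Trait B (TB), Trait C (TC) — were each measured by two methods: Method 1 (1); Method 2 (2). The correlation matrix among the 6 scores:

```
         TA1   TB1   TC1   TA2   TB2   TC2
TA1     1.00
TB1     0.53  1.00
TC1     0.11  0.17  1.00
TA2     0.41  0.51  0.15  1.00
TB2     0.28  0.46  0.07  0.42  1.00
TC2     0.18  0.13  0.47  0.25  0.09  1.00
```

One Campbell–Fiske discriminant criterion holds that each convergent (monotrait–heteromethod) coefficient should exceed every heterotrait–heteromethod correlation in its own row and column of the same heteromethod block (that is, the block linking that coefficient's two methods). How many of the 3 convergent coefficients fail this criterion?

Each convergent coefficient versus the relevant comparison correlations:
TA (methods 1·2): 0.41 vs {0.28, 0.51, 0.18, 0.15} → fail.
TB (methods 1·2): 0.46 vs {0.51, 0.28, 0.13, 0.07} → fail.
TC (methods 1·2): 0.47 vs {0.15, 0.18, 0.07, 0.13} → pass.
2 of 3 fail.

2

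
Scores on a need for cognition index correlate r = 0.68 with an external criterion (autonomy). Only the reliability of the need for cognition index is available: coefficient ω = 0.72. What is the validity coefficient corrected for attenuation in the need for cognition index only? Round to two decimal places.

Single correction: r_c = r_obs / √r_xx = 0.68 / √0.72 = 0.68 / 0.8485 ≈ 0.80.

0.80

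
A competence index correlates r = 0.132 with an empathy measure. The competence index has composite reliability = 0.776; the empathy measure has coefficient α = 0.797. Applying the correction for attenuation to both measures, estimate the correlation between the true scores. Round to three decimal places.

0.168

r_true = r_obs / √(r_xx · r_yy) = 0.132 / √(0.776 × 0.797) = 0.132 / √0.618472 = 0.132 / 0.7864 ≈ 0.168.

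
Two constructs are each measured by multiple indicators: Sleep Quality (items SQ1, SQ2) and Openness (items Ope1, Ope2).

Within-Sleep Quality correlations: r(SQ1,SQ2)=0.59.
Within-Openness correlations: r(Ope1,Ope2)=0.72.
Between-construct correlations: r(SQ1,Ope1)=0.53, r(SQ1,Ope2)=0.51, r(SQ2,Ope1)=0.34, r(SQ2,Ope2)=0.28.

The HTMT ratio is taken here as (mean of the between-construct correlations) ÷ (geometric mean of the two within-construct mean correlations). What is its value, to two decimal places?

0.64

Mean between = 1.66/4 = 0.4150.
Mean within-SQ = 0.59/1 = 0.5900; mean within-Ope = 0.72/1 = 0.7200.
Geometric mean = √(0.5900 × 0.7200) = 0.6518.
HTMT = 0.4150 / 0.6518 = 0.64.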